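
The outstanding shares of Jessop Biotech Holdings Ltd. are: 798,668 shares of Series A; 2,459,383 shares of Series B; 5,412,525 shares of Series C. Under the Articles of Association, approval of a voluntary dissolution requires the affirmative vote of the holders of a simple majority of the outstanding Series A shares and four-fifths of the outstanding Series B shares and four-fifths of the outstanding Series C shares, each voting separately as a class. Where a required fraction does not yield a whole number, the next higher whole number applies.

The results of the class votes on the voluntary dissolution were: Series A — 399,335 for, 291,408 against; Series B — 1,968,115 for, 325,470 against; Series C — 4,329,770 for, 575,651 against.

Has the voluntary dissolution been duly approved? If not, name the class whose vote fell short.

Not approved — the Series C shares did not give the required vote.

Series A: a majority of 798668 is 399335; 399,335 required, 399,335 in favor — approved.
Series B: 4/5 of 2459383 = 1967506.40, rounded up to 1967507; 1,967,507 required, 1,968,115 in favor — approved.
Series C: 4/5 of 5412525 = 4330020; 4,330,020 required, 4,329,770 in favor — not approved.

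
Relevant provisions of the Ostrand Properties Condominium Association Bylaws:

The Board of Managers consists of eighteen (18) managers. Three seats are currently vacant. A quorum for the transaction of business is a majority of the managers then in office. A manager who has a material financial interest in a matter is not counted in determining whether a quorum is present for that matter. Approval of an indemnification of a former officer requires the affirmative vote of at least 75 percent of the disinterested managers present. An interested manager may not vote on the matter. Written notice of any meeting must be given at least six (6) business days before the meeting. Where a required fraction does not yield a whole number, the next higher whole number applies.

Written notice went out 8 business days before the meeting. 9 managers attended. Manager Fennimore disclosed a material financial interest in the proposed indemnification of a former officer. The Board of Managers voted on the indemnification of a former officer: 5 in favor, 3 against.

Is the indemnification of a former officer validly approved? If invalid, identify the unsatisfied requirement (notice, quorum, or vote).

Invalid — vote requirement not satisfied.

Notice: 8 business days given; 6 required (8 ≥ 6). Satisfied.
Quorum: 9 present, but the 1 interested manager does not count, leaving 8. Quorum is 8. Satisfied.
Vote: the indemnification of a former officer requires three-fourths of the disinterested managers present (9 − 1 = 8). 3/4 of 8 = 6, so 6 affirmative votes are needed; 5 voted in favor. Not satisfied.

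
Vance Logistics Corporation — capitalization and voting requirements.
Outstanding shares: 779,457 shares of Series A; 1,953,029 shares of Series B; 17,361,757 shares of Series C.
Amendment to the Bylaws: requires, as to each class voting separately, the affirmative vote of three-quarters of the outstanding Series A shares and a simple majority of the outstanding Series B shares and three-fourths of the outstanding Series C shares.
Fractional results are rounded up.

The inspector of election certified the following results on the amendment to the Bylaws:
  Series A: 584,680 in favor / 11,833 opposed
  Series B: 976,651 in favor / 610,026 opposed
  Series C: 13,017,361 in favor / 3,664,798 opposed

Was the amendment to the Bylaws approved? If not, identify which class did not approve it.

Series A: 3/4 of 779457 = 584592.75, rounded up to 584593; 584,593 required, 584,680 in favor — approved.
Series B: a majority of 1953029 is 976515; 976,515 required, 976,651 in favor — approved.
Series C: 3/4 of 17361757 = 13021317.75, rounded up to 13021318; 13,021,318 required, 13,017,361 in favor — not approved.

Not approved — the Series C shares did not give the required vote.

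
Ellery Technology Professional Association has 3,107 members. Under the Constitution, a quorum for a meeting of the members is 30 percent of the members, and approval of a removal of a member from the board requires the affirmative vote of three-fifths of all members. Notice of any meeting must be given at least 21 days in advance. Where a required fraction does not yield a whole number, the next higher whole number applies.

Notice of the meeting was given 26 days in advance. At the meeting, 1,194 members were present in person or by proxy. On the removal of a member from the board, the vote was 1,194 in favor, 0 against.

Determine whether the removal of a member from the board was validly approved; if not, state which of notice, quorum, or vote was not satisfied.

Notice: 26 days given; 21 required. Satisfied.
Quorum: 30% of 3,107 = 932.10, rounded up to 933; 1,194 present. Satisfied.
Vote: requires three-fifths of all members (3,107); 3/5 of 3107 = 1864.20, rounded up to 1865, so 1,865 needed; 1,194 in favor. Not satisfied.

Invalid — vote requirement not satisfied.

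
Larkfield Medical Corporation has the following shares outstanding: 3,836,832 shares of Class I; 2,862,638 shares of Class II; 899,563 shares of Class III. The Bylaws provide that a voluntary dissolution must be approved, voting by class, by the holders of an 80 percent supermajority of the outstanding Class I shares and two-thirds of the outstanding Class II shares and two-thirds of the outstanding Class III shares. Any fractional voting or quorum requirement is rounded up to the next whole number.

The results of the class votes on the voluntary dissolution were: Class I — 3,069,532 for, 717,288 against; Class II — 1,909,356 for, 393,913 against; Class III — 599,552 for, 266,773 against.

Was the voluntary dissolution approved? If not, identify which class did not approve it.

Class I: 4/5 of 3836832 = 3069465.60, rounded up to 3069466; 3,069,466 required, 3,069,532 in favor — approved.
Class II: 2/3 of 2862638 = 1908425.33, rounded up to 1908426; 1,908,426 required, 1,909,356 in favor — approved.
Class III: 2/3 of 899563 = 599708.67, rounded up to 599709; 599,709 required, 599,552 in favor — not approved.

Not approved — the Class III shares did not give the required vote.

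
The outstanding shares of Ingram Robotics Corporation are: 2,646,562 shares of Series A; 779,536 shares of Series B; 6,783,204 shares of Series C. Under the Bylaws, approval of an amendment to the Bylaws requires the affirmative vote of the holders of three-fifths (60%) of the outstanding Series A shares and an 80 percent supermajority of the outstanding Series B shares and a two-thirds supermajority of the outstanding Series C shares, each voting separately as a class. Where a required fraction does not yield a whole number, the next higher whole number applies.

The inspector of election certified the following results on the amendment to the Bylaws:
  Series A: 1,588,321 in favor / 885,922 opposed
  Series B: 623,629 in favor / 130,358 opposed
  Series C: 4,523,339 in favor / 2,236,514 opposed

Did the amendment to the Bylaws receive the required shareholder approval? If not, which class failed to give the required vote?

Approved — every class gave the required vote.

Series A: 3/5 of 2646562 = 1587937.20, rounded up to 1587938; 1,587,938 required, 1,588,321 in favor — approved.
Series B: 4/5 of 779536 = 623628.80, rounded up to 623629; 623,629 required, 623,629 in favor — approved.
Series C: 2/3 of 6783204 = 4522136; 4,522,136 required, 4,523,339 in favor — approved.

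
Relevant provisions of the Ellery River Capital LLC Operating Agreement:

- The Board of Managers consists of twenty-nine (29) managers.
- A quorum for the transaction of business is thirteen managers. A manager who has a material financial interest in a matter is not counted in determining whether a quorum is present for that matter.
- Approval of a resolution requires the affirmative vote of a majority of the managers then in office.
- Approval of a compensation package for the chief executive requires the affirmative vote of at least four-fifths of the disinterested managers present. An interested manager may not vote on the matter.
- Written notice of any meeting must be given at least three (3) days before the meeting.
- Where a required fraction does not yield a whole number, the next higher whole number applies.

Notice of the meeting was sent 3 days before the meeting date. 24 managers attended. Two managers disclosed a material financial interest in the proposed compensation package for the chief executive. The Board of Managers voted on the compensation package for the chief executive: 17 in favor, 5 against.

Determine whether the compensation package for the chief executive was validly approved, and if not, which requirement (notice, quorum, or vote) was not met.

Notice: 3 days given; 3 required (3 ≥ 3). Satisfied.
Quorum: 24 present, but the 2 interested managers do not count, leaving 22. Quorum is 13. Satisfied.
Vote: the compensation package for the chief executive requires four-fifths of the disinterested managers present (24 − 2 = 22). 4/5 of 22 = 17.60, rounded up to 18, so 18 affirmative votes are needed; 17 voted in favor. Not satisfied.

Invalid — vote requirement not satisfied.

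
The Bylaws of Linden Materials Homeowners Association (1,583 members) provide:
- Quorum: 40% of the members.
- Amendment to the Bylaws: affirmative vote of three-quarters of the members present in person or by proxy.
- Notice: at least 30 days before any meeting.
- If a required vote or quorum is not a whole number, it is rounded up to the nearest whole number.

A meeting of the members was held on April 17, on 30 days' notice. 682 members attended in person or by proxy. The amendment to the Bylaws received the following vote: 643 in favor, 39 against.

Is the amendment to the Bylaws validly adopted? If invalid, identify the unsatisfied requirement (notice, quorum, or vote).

Notice: 30 days given; 30 required. Satisfied.
Quorum: 40% of 1,583 = 633.20, rounded up to 634; 682 present. Satisfied.
Vote: requires three-fourths of those present (682); 3/4 of 682 = 511.50, rounded up to 512, so 512 needed; 643 in favor. Satisfied.

Valid — all requirements satisfied.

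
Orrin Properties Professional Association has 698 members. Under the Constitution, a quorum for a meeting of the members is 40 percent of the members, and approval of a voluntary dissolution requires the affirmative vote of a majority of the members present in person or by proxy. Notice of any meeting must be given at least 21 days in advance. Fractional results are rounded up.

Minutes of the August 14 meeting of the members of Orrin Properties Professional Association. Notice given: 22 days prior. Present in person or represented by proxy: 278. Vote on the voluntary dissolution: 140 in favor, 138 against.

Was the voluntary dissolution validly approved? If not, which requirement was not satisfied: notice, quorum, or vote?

Invalid — quorum requirement not satisfied.

Notice: 22 days given; 21 required. Satisfied.
Quorum: 40% of 698 = 279.20, rounded up to 280; 278 present. Not satisfied.
Vote: requires a majority of those present (278); a majority of 278 is 140, so 140 needed; 140 in favor. Satisfied.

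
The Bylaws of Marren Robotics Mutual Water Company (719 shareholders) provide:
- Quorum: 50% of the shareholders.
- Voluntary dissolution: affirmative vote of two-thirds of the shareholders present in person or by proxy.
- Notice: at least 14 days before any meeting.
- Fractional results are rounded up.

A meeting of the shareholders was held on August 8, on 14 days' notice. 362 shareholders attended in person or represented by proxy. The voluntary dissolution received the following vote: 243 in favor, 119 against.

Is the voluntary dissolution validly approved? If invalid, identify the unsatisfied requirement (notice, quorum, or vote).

Valid — all requirements satisfied.

Notice: 14 days given; 14 required. Satisfied.
Quorum: 50% of 719 = 359.50, rounded up to 360; 362 present. Satisfied.
Vote: requires two-thirds of those present (362); 2/3 of 362 = 241.33, rounded up to 242, so 242 needed; 243 in favor. Satisfied.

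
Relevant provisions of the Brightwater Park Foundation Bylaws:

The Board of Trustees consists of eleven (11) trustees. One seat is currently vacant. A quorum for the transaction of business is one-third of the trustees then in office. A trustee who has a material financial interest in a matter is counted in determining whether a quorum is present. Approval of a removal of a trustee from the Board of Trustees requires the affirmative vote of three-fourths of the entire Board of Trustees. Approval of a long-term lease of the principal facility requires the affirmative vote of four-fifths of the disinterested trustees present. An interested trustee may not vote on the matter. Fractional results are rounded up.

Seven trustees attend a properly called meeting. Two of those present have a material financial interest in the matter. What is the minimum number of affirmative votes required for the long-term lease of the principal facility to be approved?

4

The long-term lease of the principal facility requires four-fifths of the disinterested trustees present (7 − 2 = 5).
4/5 of 5 = 4.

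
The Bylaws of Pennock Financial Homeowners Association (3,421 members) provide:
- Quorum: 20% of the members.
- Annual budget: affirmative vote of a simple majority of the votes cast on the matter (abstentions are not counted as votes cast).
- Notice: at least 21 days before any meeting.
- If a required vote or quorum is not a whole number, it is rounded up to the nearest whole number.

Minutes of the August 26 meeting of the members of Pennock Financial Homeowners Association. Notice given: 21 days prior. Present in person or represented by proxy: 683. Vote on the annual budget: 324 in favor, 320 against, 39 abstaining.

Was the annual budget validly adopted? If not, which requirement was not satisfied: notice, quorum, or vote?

Notice: 21 days given; 21 required. Satisfied.
Quorum: 20% of 3,421 = 684.20, rounded up to 685; 683 present. Not satisfied.
Vote: requires a majority of the votes cast (683 − 39 abstaining = 644); a majority of 644 is 323, so 323 needed; 324 in favor. Satisfied.

Invalid — quorum requirement not satisfied.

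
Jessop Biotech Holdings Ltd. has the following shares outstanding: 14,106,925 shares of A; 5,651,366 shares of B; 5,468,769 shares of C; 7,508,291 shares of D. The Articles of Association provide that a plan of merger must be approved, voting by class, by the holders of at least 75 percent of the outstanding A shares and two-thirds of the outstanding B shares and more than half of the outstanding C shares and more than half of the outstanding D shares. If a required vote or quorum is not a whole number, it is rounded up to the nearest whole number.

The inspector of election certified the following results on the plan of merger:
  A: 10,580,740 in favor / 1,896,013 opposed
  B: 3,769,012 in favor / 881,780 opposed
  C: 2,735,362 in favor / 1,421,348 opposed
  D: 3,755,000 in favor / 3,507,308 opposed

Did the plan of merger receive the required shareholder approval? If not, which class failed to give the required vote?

Approved — every class gave the required vote.

A: 3/4 of 14106925 = 10580193.75, rounded up to 10580194; 10,580,194 required, 10,580,740 in favor — approved.
B: 2/3 of 5651366 = 3767577.33, rounded up to 3767578; 3,767,578 required, 3,769,012 in favor — approved.
C: a majority of 5468769 is 2734385; 2,734,385 required, 2,735,362 in favor — approved.
D: a majority of 7508291 is 3754146; 3,754,146 required, 3,755,000 in favor — approved.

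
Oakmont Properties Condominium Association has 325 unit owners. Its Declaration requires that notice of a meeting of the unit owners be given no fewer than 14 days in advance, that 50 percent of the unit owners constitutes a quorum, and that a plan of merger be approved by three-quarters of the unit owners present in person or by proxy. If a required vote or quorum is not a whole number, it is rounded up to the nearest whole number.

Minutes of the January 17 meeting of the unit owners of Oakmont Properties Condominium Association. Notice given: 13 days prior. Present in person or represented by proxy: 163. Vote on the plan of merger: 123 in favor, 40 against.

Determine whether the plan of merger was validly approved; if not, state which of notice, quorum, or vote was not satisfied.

Invalid — notice requirement not satisfied.

Notice: 13 days given; 14 required. Not satisfied.
Quorum: 50% of 325 = 162.50, rounded up to 163; 163 present. Satisfied.
Vote: requires three-fourths of those present (163); 3/4 of 163 = 122.25, rounded up to 123, so 123 needed; 123 in favor. Satisfied.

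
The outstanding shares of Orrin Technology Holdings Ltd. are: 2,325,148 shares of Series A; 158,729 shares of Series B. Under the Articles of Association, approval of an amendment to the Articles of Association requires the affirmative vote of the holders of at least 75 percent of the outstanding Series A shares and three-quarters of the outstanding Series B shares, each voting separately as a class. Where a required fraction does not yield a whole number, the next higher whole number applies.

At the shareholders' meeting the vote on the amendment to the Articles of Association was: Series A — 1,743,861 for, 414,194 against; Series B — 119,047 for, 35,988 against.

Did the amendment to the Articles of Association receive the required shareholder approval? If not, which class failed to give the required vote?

Approved — every class gave the required vote.

Series A: 3/4 of 2325148 = 1743861; 1,743,861 required, 1,743,861 in favor — approved.
Series B: 3/4 of 158729 = 119046.75, rounded up to 119047; 119,047 required, 119,047 in favor — approved.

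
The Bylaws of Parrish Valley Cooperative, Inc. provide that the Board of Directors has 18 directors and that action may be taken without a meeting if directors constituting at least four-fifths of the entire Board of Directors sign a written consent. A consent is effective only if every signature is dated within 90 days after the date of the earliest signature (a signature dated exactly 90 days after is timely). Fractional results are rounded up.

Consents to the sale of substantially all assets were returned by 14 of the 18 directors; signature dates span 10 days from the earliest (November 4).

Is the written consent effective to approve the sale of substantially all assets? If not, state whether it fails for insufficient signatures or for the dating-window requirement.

Not effective — insufficient signatures.

Signatures required: at least four-fifths of 18 — 4/5 of 18 = 14.40, rounded up to 15, so 15 needed; 14 signed. Insufficient.
Dating window: the latest signature is 10 days after the earliest; the limit is 90 days. Within the window.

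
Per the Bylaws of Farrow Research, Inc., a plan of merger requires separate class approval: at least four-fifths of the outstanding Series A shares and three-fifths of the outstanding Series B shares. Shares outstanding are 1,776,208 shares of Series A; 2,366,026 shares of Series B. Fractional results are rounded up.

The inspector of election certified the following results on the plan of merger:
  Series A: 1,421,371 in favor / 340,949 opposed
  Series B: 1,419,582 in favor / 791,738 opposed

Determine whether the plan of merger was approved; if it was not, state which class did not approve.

Not approved — the Series B shares did not give the required vote.

Series A: 4/5 of 1776208 = 1420966.40, rounded up to 1420967; 1,420,967 required, 1,421,371 in favor — approved.
Series B: 3/5 of 2366026 = 1419615.60, rounded up to 1419616; 1,419,616 required, 1,419,582 in favor — not approved.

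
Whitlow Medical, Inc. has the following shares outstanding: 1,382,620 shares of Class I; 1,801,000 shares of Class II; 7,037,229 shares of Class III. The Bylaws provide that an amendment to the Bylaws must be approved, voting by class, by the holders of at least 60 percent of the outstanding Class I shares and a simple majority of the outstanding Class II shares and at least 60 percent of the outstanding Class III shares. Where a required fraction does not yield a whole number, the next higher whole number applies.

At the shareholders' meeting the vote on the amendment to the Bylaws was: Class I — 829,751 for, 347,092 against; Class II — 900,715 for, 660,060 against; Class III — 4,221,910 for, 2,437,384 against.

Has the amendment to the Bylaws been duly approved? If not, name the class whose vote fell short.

Class I: 3/5 of 1382620 = 829572; 829,572 required, 829,751 in favor — approved.
Class II: a majority of 1801000 is 900501; 900,501 required, 900,715 in favor — approved.
Class III: 3/5 of 7037229 = 4222337.40, rounded up to 4222338; 4,222,338 required, 4,221,910 in favor — not approved.

Not approved — the Class III shares did not give the required vote.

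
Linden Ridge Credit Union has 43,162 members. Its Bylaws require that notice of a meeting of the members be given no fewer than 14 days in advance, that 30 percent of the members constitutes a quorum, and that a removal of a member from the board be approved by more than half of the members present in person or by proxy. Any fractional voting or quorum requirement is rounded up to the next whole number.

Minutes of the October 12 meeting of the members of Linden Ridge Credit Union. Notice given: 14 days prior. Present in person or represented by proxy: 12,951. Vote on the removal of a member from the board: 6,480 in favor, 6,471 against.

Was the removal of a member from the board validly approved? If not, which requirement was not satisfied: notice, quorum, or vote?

Valid — all requirements satisfied.

Notice: 14 days given; 14 required. Satisfied.
Quorum: 30% of 43,162 = 12,948.60, rounded up to 12,949; 12,951 present. Satisfied.
Vote: requires a majority of those present (12,951); a majority of 12951 is 6476, so 6,476 needed; 6,480 in favor. Satisfied.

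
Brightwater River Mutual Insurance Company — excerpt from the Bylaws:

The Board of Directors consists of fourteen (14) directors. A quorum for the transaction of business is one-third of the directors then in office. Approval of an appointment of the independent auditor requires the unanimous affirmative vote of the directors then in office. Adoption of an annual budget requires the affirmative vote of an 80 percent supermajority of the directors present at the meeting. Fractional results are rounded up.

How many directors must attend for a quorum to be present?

5

1/3 of 14 = 4.67, rounded up to 5.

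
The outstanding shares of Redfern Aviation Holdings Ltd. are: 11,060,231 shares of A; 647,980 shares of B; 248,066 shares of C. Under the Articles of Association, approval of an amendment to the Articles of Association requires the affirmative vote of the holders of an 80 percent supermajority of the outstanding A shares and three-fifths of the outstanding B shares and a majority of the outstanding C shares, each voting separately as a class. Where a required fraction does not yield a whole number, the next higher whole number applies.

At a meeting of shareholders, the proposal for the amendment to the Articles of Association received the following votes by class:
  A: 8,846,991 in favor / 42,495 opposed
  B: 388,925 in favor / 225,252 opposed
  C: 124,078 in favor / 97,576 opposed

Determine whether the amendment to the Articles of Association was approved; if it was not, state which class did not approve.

Not approved — the A shares did not give the required vote.

A: 4/5 of 11060231 = 8848184.80, rounded up to 8848185; 8,848,185 required, 8,846,991 in favor — not approved.
B: 3/5 of 647980 = 388788; 388,788 required, 388,925 in favor — approved.
C: a majority of 248066 is 124034; 124,034 required, 124,078 in favor — approved.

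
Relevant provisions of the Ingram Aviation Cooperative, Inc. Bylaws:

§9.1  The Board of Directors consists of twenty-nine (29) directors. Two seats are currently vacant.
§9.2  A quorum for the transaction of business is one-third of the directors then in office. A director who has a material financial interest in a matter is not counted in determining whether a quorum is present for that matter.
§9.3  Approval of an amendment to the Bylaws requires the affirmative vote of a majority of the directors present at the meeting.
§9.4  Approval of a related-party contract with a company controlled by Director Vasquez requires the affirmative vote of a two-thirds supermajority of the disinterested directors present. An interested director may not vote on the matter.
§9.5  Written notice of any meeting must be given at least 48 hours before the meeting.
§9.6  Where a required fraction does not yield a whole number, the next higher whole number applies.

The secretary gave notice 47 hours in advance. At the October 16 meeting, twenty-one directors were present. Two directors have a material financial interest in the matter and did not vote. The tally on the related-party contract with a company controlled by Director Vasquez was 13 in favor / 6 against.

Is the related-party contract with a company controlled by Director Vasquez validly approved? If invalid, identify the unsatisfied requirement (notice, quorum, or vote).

Notice: 47 hours given; 48 required (47 < 48). Not satisfied.
Quorum: 21 present, but the 2 interested directors do not count, leaving 19. Quorum is 9. Satisfied.
Vote: the related-party contract with a company controlled by Director Vasquez requires two-thirds of the disinterested directors present (21 − 2 = 19). 2/3 of 19 = 12.67, rounded up to 13, so 13 affirmative votes are needed; 13 voted in favor. Satisfied.

Invalid — notice requirement not satisfied.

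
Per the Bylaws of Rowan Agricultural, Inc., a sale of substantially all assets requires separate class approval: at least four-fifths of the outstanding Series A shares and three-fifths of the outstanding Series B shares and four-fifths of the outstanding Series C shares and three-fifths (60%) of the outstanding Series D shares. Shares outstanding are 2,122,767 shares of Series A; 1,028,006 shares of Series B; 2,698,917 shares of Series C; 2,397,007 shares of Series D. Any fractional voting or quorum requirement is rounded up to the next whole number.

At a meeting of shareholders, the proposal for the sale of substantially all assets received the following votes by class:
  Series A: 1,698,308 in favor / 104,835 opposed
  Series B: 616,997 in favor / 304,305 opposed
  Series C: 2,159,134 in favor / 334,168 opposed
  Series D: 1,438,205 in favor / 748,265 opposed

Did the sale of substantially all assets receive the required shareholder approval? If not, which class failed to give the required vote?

Series A: 4/5 of 2122767 = 1698213.60, rounded up to 1698214; 1,698,214 required, 1,698,308 in favor — approved.
Series B: 3/5 of 1028006 = 616803.60, rounded up to 616804; 616,804 required, 616,997 in favor — approved.
Series C: 4/5 of 2698917 = 2159133.60, rounded up to 2159134; 2,159,134 required, 2,159,134 in favor — approved.
Series D: 3/5 of 2397007 = 1438204.20, rounded up to 1438205; 1,438,205 required, 1,438,205 in favor — approved.

Approved — every class gave the required vote.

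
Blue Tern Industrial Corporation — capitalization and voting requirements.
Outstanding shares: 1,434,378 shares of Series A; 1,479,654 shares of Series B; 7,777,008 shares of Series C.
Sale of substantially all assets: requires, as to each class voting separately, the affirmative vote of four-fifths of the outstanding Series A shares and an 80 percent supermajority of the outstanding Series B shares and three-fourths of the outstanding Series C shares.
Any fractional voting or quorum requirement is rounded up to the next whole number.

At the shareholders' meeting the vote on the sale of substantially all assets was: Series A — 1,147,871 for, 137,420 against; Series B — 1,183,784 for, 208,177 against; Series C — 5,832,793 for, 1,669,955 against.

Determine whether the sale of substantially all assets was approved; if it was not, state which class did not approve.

Approved — every class gave the required vote.

Series A: 4/5 of 1434378 = 1147502.40, rounded up to 1147503; 1,147,503 required, 1,147,871 in favor — approved.
Series B: 4/5 of 1479654 = 1183723.20, rounded up to 1183724; 1,183,724 required, 1,183,784 in favor — approved.
Series C: 3/4 of 7777008 = 5832756; 5,832,756 required, 5,832,793 in favor — approved.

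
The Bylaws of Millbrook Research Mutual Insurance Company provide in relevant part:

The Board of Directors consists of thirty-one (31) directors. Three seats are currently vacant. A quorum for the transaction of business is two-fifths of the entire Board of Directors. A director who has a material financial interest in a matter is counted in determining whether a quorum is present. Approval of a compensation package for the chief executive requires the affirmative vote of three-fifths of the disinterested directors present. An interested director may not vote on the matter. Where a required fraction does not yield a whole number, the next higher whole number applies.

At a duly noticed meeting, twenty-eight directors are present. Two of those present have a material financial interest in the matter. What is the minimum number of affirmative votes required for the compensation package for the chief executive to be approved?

The compensation package for the chief executive requires three-fifths of the disinterested directors present (28 − 2 = 26).
3/5 of 26 = 15.60, rounded up to 16.

16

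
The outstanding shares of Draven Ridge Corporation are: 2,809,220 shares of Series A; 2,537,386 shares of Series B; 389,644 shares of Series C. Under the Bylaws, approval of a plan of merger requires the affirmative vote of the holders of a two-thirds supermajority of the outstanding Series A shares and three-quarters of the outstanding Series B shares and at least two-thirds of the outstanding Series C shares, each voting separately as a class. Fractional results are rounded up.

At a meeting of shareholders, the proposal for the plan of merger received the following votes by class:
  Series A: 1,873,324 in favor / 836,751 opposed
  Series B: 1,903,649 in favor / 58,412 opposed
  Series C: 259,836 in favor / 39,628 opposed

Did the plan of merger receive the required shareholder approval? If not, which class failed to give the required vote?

Series A: 2/3 of 2809220 = 1872813.33, rounded up to 1872814; 1,872,814 required, 1,873,324 in favor — approved.
Series B: 3/4 of 2537386 = 1903039.50, rounded up to 1903040; 1,903,040 required, 1,903,649 in favor — approved.
Series C: 2/3 of 389644 = 259762.67, rounded up to 259763; 259,763 required, 259,836 in favor — approved.

Approved — every class gave the required vote.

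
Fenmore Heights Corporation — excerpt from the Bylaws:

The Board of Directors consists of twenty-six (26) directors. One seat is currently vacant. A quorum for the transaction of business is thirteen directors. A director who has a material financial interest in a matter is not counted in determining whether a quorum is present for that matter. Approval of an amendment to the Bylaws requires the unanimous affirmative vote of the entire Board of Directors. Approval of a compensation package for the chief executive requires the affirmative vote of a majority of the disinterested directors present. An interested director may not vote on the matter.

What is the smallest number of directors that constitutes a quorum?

The quorum is fixed at 13.

13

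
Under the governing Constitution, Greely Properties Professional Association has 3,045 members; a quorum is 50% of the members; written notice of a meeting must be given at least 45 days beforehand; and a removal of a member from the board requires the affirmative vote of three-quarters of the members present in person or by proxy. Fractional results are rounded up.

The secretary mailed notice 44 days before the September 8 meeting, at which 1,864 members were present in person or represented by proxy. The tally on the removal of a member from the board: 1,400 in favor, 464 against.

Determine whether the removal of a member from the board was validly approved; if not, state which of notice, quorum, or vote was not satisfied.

Invalid — notice requirement not satisfied.

Notice: 44 days given; 45 required. Not satisfied.
Quorum: 50% of 3,045 = 1,522.50, rounded up to 1,523; 1,864 present. Satisfied.
Vote: requires three-fourths of those present (1,864); 3/4 of 1864 = 1398, so 1,398 needed; 1,400 in favor. Satisfied.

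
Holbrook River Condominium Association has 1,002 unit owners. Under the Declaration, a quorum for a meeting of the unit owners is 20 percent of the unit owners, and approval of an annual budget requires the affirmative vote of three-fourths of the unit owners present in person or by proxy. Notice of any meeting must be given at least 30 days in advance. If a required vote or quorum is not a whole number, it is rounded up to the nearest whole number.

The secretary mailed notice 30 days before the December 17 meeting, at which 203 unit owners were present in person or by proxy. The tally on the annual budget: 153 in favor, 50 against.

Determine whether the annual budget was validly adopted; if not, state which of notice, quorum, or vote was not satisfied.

Valid — all requirements satisfied.

Notice: 30 days given; 30 required. Satisfied.
Quorum: 20% of 1,002 = 200.40, rounded up to 201; 203 present. Satisfied.
Vote: requires three-fourths of those present (203); 3/4 of 203 = 152.25, rounded up to 153, so 153 needed; 153 in favor. Satisfied.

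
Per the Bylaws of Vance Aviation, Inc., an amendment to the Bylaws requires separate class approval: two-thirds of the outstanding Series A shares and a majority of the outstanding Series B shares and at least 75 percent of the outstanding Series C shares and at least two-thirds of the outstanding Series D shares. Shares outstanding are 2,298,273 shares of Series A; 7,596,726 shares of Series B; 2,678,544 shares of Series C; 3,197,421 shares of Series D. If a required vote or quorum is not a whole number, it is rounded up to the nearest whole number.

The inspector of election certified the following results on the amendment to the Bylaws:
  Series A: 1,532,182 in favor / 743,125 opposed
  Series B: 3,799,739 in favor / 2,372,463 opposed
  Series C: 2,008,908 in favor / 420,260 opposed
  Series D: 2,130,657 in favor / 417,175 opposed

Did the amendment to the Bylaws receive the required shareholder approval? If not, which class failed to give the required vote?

Not approved — the Series D shares did not give the required vote.

Series A: 2/3 of 2298273 = 1532182; 1,532,182 required, 1,532,182 in favor — approved.
Series B: a majority of 7596726 is 3798364; 3,798,364 required, 3,799,739 in favor — approved.
Series C: 3/4 of 2678544 = 2008908; 2,008,908 required, 2,008,908 in favor — approved.
Series D: 2/3 of 3197421 = 2131614; 2,131,614 required, 2,130,657 in favor — not approved.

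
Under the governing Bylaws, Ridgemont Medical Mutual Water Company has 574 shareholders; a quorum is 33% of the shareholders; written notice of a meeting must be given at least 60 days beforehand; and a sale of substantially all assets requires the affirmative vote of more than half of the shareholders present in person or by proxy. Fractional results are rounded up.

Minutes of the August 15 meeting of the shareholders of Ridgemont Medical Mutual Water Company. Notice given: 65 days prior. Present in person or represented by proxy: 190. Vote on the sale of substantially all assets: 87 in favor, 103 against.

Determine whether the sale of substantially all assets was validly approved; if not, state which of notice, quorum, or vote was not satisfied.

Notice: 65 days given; 60 required. Satisfied.
Quorum: 33% of 574 = 189.42, rounded up to 190; 190 present. Satisfied.
Vote: requires a majority of those present (190); a majority of 190 is 96, so 96 needed; 87 in favor. Not satisfied.

Invalid — vote requirement not satisfied.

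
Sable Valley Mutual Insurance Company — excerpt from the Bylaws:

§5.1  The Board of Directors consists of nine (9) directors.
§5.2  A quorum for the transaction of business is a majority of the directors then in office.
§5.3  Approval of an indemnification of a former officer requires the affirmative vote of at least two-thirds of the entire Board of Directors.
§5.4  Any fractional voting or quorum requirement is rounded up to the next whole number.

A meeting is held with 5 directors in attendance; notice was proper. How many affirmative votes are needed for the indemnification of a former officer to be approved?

The indemnification of a former officer requires two-thirds of the entire Board of Directors (9).
2/3 of 9 = 6.
(Only 5 can vote, so the indemnification of a former officer cannot pass at this meeting, but the required vote is still 6.)

6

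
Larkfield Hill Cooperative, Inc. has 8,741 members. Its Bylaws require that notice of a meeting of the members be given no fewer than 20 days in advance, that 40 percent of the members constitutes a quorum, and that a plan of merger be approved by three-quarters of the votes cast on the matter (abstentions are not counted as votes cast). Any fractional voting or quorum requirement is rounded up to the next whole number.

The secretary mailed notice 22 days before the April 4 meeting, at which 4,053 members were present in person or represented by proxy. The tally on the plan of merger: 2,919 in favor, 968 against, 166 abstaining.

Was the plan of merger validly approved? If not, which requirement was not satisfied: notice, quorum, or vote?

Valid — all requirements satisfied.

Notice: 22 days given; 20 required. Satisfied.
Quorum: 40% of 8,741 = 3,496.40, rounded up to 3,497; 4,053 present. Satisfied.
Vote: requires three-fourths of the votes cast (4,053 − 166 abstaining = 3,887); 3/4 of 3887 = 2915.25, rounded up to 2916, so 2,916 needed; 2,919 in favor. Satisfied.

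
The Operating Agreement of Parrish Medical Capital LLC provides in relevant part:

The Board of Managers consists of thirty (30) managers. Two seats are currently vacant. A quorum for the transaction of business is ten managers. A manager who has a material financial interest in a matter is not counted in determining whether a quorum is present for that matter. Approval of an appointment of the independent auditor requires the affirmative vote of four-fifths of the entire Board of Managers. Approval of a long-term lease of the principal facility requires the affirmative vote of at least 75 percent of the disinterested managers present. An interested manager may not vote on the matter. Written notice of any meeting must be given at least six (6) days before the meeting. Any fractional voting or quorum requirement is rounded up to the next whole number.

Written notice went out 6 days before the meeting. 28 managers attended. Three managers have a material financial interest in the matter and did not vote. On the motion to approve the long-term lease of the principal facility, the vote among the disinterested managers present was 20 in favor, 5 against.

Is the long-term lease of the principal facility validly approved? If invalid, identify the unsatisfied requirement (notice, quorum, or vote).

Notice: 6 days given; 6 required (6 ≥ 6). Satisfied.
Quorum: 28 present, but the 3 interested managers do not count, leaving 25. Quorum is 10. Satisfied.
Vote: the long-term lease of the principal facility requires three-fourths of the disinterested managers present (28 − 3 = 25). 3/4 of 25 = 18.75, rounded up to 19, so 19 affirmative votes are needed; 20 voted in favor. Satisfied.

Valid — all requirements satisfied.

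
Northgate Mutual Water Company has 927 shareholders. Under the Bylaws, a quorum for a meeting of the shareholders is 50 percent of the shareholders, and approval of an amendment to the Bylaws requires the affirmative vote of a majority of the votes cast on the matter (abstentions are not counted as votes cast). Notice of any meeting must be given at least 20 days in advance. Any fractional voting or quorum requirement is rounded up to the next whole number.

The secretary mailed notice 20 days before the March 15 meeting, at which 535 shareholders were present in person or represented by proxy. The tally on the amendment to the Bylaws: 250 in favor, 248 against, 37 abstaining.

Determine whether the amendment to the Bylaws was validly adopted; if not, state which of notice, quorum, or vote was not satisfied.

Notice: 20 days given; 20 required. Satisfied.
Quorum: 50% of 927 = 463.50, rounded up to 464; 535 present. Satisfied.
Vote: requires a majority of the votes cast (535 − 37 abstaining = 498); a majority of 498 is 250, so 250 needed; 250 in favor. Satisfied.

Valid — all requirements satisfied.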